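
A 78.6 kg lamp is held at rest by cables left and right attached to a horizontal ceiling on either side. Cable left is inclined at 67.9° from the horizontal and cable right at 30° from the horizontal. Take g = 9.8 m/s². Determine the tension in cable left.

T_left ≈ 673 N

Weight W = 78.6 × 9.8 = 770.3 N acts straight down.
Horizontal: T_left cos 67.9° = T_right cos 30°  →  T_right = 0.4344 T_left.
Vertical: T_left sin 67.9° + T_right sin 30° = 770.3.
Substituting the horizontal relation into the vertical equation gives 1.144 T_left = 770.3, so T_left = 673.5 N.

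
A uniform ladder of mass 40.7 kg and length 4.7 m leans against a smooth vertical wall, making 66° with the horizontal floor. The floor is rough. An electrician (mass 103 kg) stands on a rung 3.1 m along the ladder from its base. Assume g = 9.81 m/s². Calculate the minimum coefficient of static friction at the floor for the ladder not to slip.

μ_min ≈ 0.274

ΣF_y = 0: N_floor = 40.7×9.81 + 103×9.81 = 1409.7 N.
Torques about the foot: N_wall · 4.7 sin 66° = 40.7×9.81×2.35 cos 66° + 103×9.81×3.1 cos 66° → N_wall = 385.61 N.
ΣF_x = 0: f_floor = N_wall = 385.61 N.
μ_min = f_floor / N_floor = 385.61 / 1409.7 = 0.2735.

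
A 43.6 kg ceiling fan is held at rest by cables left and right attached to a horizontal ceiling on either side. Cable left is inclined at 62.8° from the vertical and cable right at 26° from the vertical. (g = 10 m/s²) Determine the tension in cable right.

T_right ≈ 388 N

Angles from the horizontal: cable left is 90° − 62.8° = 27.2°, cable right is 90° − 26° = 64°.
Weight W = 43.6 × 10 = 436 N acts straight down.
Horizontal: T_left cos 27.2° = T_right cos 64°  →  T_left = 0.4929 T_right.
Vertical: T_left sin 27.2° + T_right sin 64° = 436.
Substituting the horizontal relation into the vertical equation gives 1.124 T_right = 436, so T_right = 387.9 N.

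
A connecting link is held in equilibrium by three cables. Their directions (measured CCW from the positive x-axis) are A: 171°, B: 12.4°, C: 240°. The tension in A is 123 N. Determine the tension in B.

Resolve: ΣF_x = 123 cos 171° + T_B cos 12.4° + T_C cos 240° = 0.
        ΣF_y = 123 sin 171° + T_B sin 12.4° + T_C sin 240° = 0.
The known terms sum to (-121.5, 19.24) N, so 0.9767 T_B − 0.5000 T_C = 121.5 and 0.2147 T_B − 0.8660 T_C = -19.24.
Solving simultaneously: T_B = 155.5 N, T_C = 60.78 N.

T_B ≈ 156 N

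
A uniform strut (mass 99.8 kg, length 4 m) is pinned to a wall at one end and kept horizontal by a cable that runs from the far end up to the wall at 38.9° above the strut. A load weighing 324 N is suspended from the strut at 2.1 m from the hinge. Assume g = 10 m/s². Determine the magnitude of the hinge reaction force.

|H| ≈ 1060 N

Take torques about the hinge: T sin 38.9° · 4 = 99.8×10×2 + 324×2.1 = 2676.4 N·m.
So T = 2676.4 / (0.6280 × 4) = 1065.5 N.
ΣF_x = 0: H_x = T cos 38.9° = 829.22 N.
ΣF_y = 0: H_y = (99.8×10 + 324) − T sin 38.9° = 1322 − 669.1 = 652.9 N.
|H| = √(H_x² + H_y²) = √((829.22)² + (652.9)²) = 1055.4 N.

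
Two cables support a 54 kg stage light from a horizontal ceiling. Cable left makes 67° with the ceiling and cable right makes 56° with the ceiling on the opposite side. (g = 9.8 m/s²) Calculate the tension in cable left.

Weight W = 54 × 9.8 = 529.2 N acts straight down.
Horizontal: T_left cos 67° = T_right cos 56°  →  T_right = 0.6987 T_left.
Vertical: T_left sin 67° + T_right sin 56° = 529.2.
Substituting the horizontal relation into the vertical equation gives 1.5 T_left = 529.2, so T_left = 352.8 N.

T_left ≈ 353 N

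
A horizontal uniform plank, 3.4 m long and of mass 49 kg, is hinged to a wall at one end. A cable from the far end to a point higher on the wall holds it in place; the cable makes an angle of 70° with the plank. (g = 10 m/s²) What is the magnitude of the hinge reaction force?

|H| ≈ 261 N

Take torques about the hinge: T sin 70° · 3.4 = 49×10×1.7 = 833 N·m.
So T = 833 / (0.9397 × 3.4) = 260.72 N.
ΣF_x = 0: H_x = T cos 70° = 89.173 N.
ΣF_y = 0: H_y = (49×10) − T sin 70° = 490 − 245 = 245 N.
|H| = √(H_x² + H_y²) = √((89.173)² + (245)²) = 260.72 N.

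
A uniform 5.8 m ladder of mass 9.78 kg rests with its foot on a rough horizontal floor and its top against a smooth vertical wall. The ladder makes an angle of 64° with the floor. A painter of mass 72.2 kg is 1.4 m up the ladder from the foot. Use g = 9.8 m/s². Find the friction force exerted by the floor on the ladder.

f ≈ 107 N

Torques about the foot: N_wall · 5.8 sin 64° = 9.78×9.8×2.9 cos 64° + 72.2×9.8×1.4 cos 64° → N_wall = 106.67 N.
ΣF_x = 0: f_floor = N_wall = 106.67 N.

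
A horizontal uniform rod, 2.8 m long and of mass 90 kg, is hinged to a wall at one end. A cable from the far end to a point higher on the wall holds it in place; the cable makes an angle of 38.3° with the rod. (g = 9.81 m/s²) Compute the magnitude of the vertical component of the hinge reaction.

|H_y| ≈ 441 N

Take torques about the hinge: T sin 38.3° · 2.8 = 90×9.81×1.4 = 1236.1 N·m.
So T = 1236.1 / (0.6198 × 2.8) = 712.27 N.
ΣF_y = 0: H_y = (90×9.81) − T sin 38.3° = 882.9 − 441.45 = 441.45 N.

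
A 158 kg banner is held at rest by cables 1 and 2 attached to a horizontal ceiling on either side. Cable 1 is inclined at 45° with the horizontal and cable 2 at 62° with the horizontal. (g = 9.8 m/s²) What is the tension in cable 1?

Weight W = 158 × 9.8 = 1548 N acts straight down.
Horizontal: T_1 cos 45° = T_2 cos 62°  →  T_2 = 1.506 T_1.
Vertical: T_1 sin 45° + T_2 sin 62° = 1548.
Substituting the horizontal relation into the vertical equation gives 2.037 T_1 = 1548, so T_1 = 760.1 N.

T_1 ≈ 760 N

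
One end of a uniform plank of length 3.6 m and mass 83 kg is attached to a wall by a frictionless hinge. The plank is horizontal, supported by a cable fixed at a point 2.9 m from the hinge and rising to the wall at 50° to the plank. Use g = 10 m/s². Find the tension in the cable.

T ≈ 673 N

Take torques about the hinge: T sin 50° · 2.9 = 83×10×1.8 = 1494 N·m.
So T = 1494 / (0.7660 × 2.9) = 672.51 N.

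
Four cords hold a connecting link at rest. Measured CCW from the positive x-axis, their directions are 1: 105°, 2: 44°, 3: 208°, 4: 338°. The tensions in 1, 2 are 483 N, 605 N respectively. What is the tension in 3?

Resolve: ΣF_x = 483 cos 105° + 605 cos 44° + T_3 cos 208° + T_4 cos 338° = 0.
        ΣF_y = 483 sin 105° + 605 sin 44° + T_3 sin 208° + T_4 sin 338° = 0.
The known terms sum to (310.2, 886.8) N, so -0.8829 T_3 + 0.9272 T_4 = -310.2 and -0.4695 T_3 − 0.3746 T_4 = -886.8.
Solving simultaneously: T_3 = 1225 N, T_4 = 832 N.

T_3 ≈ 1230 N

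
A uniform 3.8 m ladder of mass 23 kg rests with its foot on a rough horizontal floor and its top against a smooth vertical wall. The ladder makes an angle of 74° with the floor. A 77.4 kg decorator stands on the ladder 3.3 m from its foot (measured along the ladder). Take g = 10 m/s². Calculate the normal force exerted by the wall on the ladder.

Torques about the foot: N_wall · 3.8 sin 74° = 23×10×1.9 cos 74° + 77.4×10×3.3 cos 74° → N_wall = 225.71 N.

N_wall ≈ 226 N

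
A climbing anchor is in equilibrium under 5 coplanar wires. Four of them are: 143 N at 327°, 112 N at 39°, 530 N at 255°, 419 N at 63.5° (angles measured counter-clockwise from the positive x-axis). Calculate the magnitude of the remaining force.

F ≈ 295 N

Sum the known components: ΣF_x = 256.8 N, ΣF_y = -144.4 N.
For equilibrium the remaining force must supply (−ΣF_x, −ΣF_y) = (-256.8, 144.4) N.
Magnitude = √((-256.8)² + (144.4)²) = 294.6 N; direction = atan2(144.4, -256.8) = 150.7°.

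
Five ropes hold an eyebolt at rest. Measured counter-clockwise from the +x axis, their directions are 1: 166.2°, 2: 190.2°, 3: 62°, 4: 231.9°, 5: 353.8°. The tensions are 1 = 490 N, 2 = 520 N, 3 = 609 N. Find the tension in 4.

T_4 ≈ 569 N

Resolve: ΣF_x = 490 cos 166.2° + 520 cos 190.2° + 609 cos 62° + T_4 cos 231.9° + T_5 cos 353.8° = 0.
        ΣF_y = 490 sin 166.2° + 520 sin 190.2° + 609 sin 62° + T_4 sin 231.9° + T_5 sin 353.8° = 0.
The known terms sum to (-701.7, 562.5) N, so -0.6170 T_4 + 0.9942 T_5 = 701.7 and -0.7869 T_4 − 0.1080 T_5 = -562.5.
Solving simultaneously: T_4 = 569.4 N, T_5 = 1059 N.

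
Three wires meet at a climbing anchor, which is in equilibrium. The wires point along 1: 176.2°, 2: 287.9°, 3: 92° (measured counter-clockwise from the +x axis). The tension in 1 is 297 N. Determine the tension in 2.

Resolve: ΣF_x = 297 cos 176.2° + T_2 cos 287.9° + T_3 cos 92° = 0.
        ΣF_y = 297 sin 176.2° + T_2 sin 287.9° + T_3 sin 92° = 0.
The known terms sum to (-296.3, 19.68) N, so 0.3074 T_2 − 0.0349 T_3 = 296.3 and -0.9516 T_2 + 0.9994 T_3 = -19.68.
Solving simultaneously: T_2 = 1079 N, T_3 = 1007 N.

T_2 ≈ 1080 N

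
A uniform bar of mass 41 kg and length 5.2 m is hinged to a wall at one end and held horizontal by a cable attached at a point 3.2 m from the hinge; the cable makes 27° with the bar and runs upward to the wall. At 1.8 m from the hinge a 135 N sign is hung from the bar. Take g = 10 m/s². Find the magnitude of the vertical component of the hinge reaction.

Take torques about the hinge: T sin 27° · 3.2 = 41×10×2.6 + 135×1.8 = 1309 N·m.
So T = 1309 / (0.4540 × 3.2) = 901.04 N.
ΣF_y = 0: H_y = (41×10 + 135) − T sin 27° = 545 − 409.06 = 135.94 N.

|H_y| ≈ 136 N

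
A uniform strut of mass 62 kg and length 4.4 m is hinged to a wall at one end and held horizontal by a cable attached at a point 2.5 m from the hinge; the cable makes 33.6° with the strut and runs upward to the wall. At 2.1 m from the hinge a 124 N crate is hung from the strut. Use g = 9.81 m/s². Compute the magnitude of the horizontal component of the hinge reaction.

H_x ≈ 962 N

Take torques about the hinge: T sin 33.6° · 2.5 = 62×9.81×2.2 + 124×2.1 = 1598.5 N·m.
So T = 1598.5 / (0.5534 × 2.5) = 1155.4 N.
ΣF_x = 0: H_x = T cos 33.6° = 962.36 N.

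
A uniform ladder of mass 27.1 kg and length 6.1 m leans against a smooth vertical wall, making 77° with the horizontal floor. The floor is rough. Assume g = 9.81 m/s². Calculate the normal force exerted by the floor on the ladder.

ΣF_y = 0: N_floor = 27.1×9.81 = 265.85 N.

N_floor ≈ 266 N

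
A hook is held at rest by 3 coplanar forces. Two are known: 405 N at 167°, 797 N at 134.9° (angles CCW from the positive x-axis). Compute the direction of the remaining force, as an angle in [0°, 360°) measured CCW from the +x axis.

Sum the known components: ΣF_x = -957.2 N, ΣF_y = 655.7 N.
For equilibrium the remaining force must supply (−ΣF_x, −ΣF_y) = (957.2, -655.7) N.
Magnitude = √((957.2)² + (-655.7)²) = 1160 N; direction = atan2(-655.7, 957.2) = 325.6°.

θ ≈ 326°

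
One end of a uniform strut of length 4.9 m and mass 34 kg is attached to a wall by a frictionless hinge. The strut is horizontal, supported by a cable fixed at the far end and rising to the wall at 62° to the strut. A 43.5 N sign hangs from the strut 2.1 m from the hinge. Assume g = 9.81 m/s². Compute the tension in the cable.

T ≈ 210 N

Take torques about the hinge: T sin 62° · 4.9 = 34×9.81×2.45 + 43.5×2.1 = 908.52 N·m.
So T = 908.52 / (0.8829 × 4.9) = 209.99 N.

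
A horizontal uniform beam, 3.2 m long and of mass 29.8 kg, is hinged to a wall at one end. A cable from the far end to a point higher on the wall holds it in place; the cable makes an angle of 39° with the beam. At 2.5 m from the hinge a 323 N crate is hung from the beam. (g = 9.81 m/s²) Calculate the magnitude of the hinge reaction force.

Take torques about the hinge: T sin 39° · 3.2 = 29.8×9.81×1.6 + 323×2.5 = 1275.2 N·m.
So T = 1275.2 / (0.6293 × 3.2) = 633.24 N.
ΣF_x = 0: H_x = T cos 39° = 492.12 N.
ΣF_y = 0: H_y = (29.8×9.81 + 323) − T sin 39° = 615.34 − 398.51 = 216.83 N.
|H| = √(H_x² + H_y²) = √((492.12)² + (216.83)²) = 537.77 N.

|H| ≈ 538 N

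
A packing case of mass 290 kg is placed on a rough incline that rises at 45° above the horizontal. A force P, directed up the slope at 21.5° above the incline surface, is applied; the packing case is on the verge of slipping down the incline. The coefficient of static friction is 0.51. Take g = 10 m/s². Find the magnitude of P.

On the verge of sliding down the incline, friction equals μN and acts up the slope.
Perpendicular: N + P sin 21.5° = W cos 45° = 2051 N.
Along incline: P cos 21.5° + μN = W sin 45° with W sin 45° = 2051 N.
Solving the pair for P and N: P = 1351 N, N = 1555 N (and f = μN = 793.2 N).

P ≈ 1350 N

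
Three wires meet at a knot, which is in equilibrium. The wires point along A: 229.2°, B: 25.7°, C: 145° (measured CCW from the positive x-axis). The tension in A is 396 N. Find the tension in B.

T_B ≈ 452 N

Resolve: ΣF_x = 396 cos 229.2° + T_B cos 25.7° + T_C cos 145° = 0.
        ΣF_y = 396 sin 229.2° + T_B sin 25.7° + T_C sin 145° = 0.
The known terms sum to (-258.8, -299.8) N, so 0.9011 T_B − 0.8192 T_C = 258.8 and 0.4337 T_B + 0.5736 T_C = 299.8.
Solving simultaneously: T_B = 451.8 N, T_C = 181.1 N.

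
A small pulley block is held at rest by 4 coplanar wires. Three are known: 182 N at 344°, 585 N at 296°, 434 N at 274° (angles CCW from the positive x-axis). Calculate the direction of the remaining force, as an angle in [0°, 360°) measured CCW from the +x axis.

Sum the known components: ΣF_x = 461.7 N, ΣF_y = -1009 N.
For equilibrium the remaining force must supply (−ΣF_x, −ΣF_y) = (-461.7, 1009) N.
Magnitude = √((-461.7)² + (1009)²) = 1110 N; direction = atan2(1009, -461.7) = 114.6°.

θ ≈ 115°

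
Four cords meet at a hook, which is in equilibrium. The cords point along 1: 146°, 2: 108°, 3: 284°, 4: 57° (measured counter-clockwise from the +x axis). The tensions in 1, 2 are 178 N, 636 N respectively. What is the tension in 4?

T_4 ≈ 224 N

Resolve: ΣF_x = 178 cos 146° + 636 cos 108° + T_3 cos 284° + T_4 cos 57° = 0.
        ΣF_y = 178 sin 146° + 636 sin 108° + T_3 sin 284° + T_4 sin 57° = 0.
The known terms sum to (-344.1, 704.4) N, so 0.2419 T_3 + 0.5446 T_4 = 344.1 and -0.9703 T_3 + 0.8387 T_4 = -704.4.
Solving simultaneously: T_3 = 919.2 N, T_4 = 223.5 N.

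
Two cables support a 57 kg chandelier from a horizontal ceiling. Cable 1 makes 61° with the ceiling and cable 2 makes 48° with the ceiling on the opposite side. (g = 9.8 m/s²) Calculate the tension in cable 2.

Weight W = 57 × 9.8 = 558.6 N acts straight down.
Horizontal: T_1 cos 61° = T_2 cos 48°  →  T_1 = 1.38 T_2.
Vertical: T_1 sin 61° + T_2 sin 48° = 558.6.
Substituting the horizontal relation into the vertical equation gives 1.95 T_2 = 558.6, so T_2 = 286.4 N.

T_2 ≈ 286 N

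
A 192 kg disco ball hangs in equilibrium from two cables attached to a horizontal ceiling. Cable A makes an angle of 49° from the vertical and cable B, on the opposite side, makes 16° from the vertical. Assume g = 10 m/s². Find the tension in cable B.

Angles from the horizontal: cable A is 90° − 49° = 41°, cable B is 90° − 16° = 74°.
Weight W = 192 × 10 = 1920 N acts straight down.
Horizontal: T_A cos 41° = T_B cos 74°  →  T_A = 0.3652 T_B.
Vertical: T_A sin 41° + T_B sin 74° = 1920.
Substituting the horizontal relation into the vertical equation gives 1.201 T_B = 1920, so T_B = 1599 N.

T_B ≈ 1600 N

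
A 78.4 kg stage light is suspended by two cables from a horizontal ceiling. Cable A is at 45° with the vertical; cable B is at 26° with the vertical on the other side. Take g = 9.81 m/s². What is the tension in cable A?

Angles from the horizontal: cable A is 90° − 45° = 45°, cable B is 90° − 26° = 64°.
Weight W = 78.4 × 9.81 = 769.1 N acts straight down.
Horizontal: T_A cos 45° = T_B cos 64°  →  T_B = 1.613 T_A.
Vertical: T_A sin 45° + T_B sin 64° = 769.1.
Substituting the horizontal relation into the vertical equation gives 2.157 T_A = 769.1, so T_A = 356.6 N.

T_A ≈ 357 N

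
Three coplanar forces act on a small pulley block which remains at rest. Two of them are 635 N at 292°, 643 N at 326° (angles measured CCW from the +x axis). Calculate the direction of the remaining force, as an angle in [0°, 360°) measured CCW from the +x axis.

Sum the known components: ΣF_x = 770.9 N, ΣF_y = -948.3 N.
For equilibrium the remaining force must supply (−ΣF_x, −ΣF_y) = (-770.9, 948.3) N.
Magnitude = √((-770.9)² + (948.3)²) = 1222 N; direction = atan2(948.3, -770.9) = 129.1°.

θ ≈ 129°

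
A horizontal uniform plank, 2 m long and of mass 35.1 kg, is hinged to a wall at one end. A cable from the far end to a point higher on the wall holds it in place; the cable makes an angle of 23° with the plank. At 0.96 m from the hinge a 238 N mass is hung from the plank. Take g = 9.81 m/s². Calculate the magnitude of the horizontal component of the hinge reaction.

H_x ≈ 675 N

Take torques about the hinge: T sin 23° · 2 = 35.1×9.81×1 + 238×0.96 = 572.81 N·m.
So T = 572.81 / (0.3907 × 2) = 733 N.
ΣF_x = 0: H_x = T cos 23° = 674.73 N.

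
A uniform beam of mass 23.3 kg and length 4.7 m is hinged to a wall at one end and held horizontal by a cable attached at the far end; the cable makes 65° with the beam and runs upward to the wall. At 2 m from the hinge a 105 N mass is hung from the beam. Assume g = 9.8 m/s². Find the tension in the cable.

T ≈ 175 N

Take torques about the hinge: T sin 65° · 4.7 = 23.3×9.8×2.35 + 105×2 = 746.6 N·m.
So T = 746.6 / (0.9063 × 4.7) = 175.27 N.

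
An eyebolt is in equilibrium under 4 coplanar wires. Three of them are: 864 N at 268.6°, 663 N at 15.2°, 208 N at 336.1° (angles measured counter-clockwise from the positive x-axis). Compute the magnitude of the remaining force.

Sum the known components: ΣF_x = 808.9 N, ΣF_y = -774.2 N.
For equilibrium the remaining force must supply (−ΣF_x, −ΣF_y) = (-808.9, 774.2) N.
Magnitude = √((-808.9)² + (774.2)²) = 1120 N; direction = atan2(774.2, -808.9) = 136.3°.

F ≈ 1120 N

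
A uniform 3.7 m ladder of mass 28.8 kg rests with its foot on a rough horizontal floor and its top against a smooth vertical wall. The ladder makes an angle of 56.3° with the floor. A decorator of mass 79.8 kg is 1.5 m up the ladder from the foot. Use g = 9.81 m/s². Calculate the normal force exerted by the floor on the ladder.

N_floor ≈ 1070 N

ΣF_y = 0: N_floor = 28.8×9.81 + 79.8×9.81 = 1065.4 N.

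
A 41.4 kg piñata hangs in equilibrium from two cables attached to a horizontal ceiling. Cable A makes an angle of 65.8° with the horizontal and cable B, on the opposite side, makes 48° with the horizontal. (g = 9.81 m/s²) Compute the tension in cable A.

T_A ≈ 297 N

Weight W = 41.4 × 9.81 = 406.1 N acts straight down.
Horizontal: T_A cos 65.8° = T_B cos 48°  →  T_B = 0.6126 T_A.
Vertical: T_A sin 65.8° + T_B sin 48° = 406.1.
Substituting the horizontal relation into the vertical equation gives 1.367 T_A = 406.1, so T_A = 297 N.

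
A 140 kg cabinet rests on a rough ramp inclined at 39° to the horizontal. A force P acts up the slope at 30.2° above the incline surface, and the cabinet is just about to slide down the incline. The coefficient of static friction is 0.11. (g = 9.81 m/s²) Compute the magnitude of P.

P ≈ 923 N

On the verge of sliding down the incline, friction equals μN and acts up the slope.
Perpendicular: N + P sin 30.2° = W cos 39° = 1067 N.
Along incline: P cos 30.2° + μN = W sin 39° with W sin 39° = 864.3 N.
Solving the pair for P and N: P = 923.3 N, N = 602.9 N (and f = μN = 66.32 N).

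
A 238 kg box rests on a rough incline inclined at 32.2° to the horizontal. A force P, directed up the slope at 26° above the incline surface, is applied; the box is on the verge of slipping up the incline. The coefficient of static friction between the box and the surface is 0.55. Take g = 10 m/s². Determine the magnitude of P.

P ≈ 2080 N

On the verge of sliding up the incline, friction equals μN and acts down the slope.
Perpendicular: N + P sin 26° = W cos 32.2° = 2014 N.
Along incline: P cos 26° = W sin 32.2° + μN  with W sin 32.2° = 1268 N.
Solving the pair for P and N: P = 2084 N, N = 1100 N (and f = μN = 605.1 N).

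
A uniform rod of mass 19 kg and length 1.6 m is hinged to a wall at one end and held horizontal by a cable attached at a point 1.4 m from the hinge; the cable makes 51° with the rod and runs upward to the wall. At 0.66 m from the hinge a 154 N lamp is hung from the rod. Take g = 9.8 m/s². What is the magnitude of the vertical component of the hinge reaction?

Take torques about the hinge: T sin 51° · 1.4 = 19×9.8×0.8 + 154×0.66 = 250.6 N·m.
So T = 250.6 / (0.7771 × 1.4) = 230.33 N.
ΣF_y = 0: H_y = (19×9.8 + 154) − T sin 51° = 340.2 − 179 = 161.2 N.

|H_y| ≈ 161 N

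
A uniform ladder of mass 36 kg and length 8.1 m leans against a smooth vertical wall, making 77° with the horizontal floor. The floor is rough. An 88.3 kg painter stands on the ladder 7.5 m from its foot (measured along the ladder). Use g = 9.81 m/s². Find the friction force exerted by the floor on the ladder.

Torques about the foot: N_wall · 8.1 sin 77° = 36×9.81×4.05 cos 77° + 88.3×9.81×7.5 cos 77° → N_wall = 225.94 N.
ΣF_x = 0: f_floor = N_wall = 225.94 N.

f ≈ 226 N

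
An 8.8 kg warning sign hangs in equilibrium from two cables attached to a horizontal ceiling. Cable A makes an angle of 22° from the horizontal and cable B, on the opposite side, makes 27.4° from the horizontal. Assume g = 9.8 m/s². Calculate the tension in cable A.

Weight W = 8.8 × 9.8 = 86.24 N acts straight down.
Horizontal: T_A cos 22° = T_B cos 27.4°  →  T_B = 1.044 T_A.
Vertical: T_A sin 22° + T_B sin 27.4° = 86.24.
Substituting the horizontal relation into the vertical equation gives 0.8552 T_A = 86.24, so T_A = 100.8 N.

T_A ≈ 101 N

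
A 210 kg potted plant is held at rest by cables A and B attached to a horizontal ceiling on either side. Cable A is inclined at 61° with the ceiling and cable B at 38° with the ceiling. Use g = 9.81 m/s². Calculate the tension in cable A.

Weight W = 210 × 9.81 = 2060 N acts straight down.
Horizontal: T_A cos 61° = T_B cos 38°  →  T_B = 0.6152 T_A.
Vertical: T_A sin 61° + T_B sin 38° = 2060.
Substituting the horizontal relation into the vertical equation gives 1.253 T_A = 2060, so T_A = 1644 N.

T_A ≈ 1640 N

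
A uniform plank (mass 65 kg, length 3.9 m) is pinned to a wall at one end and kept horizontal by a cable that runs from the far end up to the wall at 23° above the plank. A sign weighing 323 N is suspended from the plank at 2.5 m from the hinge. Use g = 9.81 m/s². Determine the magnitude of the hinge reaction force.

Take torques about the hinge: T sin 23° · 3.9 = 65×9.81×1.95 + 323×2.5 = 2050.9 N·m.
So T = 2050.9 / (0.3907 × 3.9) = 1345.9 N.
ΣF_x = 0: H_x = T cos 23° = 1238.9 N.
ΣF_y = 0: H_y = (65×9.81 + 323) − T sin 23° = 960.65 − 525.88 = 434.77 N.
|H| = √(H_x² + H_y²) = √((1238.9)² + (434.77)²) = 1313 N.

|H| ≈ 1310 N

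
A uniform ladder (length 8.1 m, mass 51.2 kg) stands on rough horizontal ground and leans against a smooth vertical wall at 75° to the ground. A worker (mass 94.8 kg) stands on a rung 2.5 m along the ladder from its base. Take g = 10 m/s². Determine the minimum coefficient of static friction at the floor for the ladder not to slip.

μ_min ≈ 0.101

ΣF_y = 0: N_floor = 51.2×10 + 94.8×10 = 1460 N.
Torques about the foot: N_wall · 8.1 sin 75° = 51.2×10×4.05 cos 75° + 94.8×10×2.5 cos 75° → N_wall = 146.99 N.
ΣF_x = 0: f_floor = N_wall = 146.99 N.
μ_min = f_floor / N_floor = 146.99 / 1460 = 0.1007.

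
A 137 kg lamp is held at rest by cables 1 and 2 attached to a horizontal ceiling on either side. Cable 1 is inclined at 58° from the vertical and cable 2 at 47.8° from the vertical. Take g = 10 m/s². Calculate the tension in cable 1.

T_1 ≈ 1050 N

Angles from the horizontal: cable 1 is 90° − 58° = 32°, cable 2 is 90° − 47.8° = 42.2°.
Weight W = 137 × 10 = 1370 N acts straight down.
Horizontal: T_1 cos 32° = T_2 cos 42.2°  →  T_2 = 1.145 T_1.
Vertical: T_1 sin 32° + T_2 sin 42.2° = 1370.
Substituting the horizontal relation into the vertical equation gives 1.299 T_1 = 1370, so T_1 = 1055 N.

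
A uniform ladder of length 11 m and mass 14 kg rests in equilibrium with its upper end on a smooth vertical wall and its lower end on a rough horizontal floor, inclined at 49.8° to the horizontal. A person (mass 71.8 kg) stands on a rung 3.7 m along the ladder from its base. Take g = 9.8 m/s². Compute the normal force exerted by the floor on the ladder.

ΣF_y = 0: N_floor = 14×9.8 + 71.8×9.8 = 840.84 N.

N_floor ≈ 841 N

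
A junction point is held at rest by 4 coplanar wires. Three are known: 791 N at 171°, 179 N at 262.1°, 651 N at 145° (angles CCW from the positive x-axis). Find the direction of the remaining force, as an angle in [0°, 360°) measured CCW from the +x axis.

Sum the known components: ΣF_x = -1339 N, ΣF_y = 319.8 N.
For equilibrium the remaining force must supply (−ΣF_x, −ΣF_y) = (1339, -319.8) N.
Magnitude = √((1339)² + (-319.8)²) = 1377 N; direction = atan2(-319.8, 1339) = 346.6°.

θ ≈ 347°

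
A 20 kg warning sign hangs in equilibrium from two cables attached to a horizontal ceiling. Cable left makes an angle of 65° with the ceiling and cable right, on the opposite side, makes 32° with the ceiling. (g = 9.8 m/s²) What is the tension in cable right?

Weight W = 20 × 9.8 = 196 N acts straight down.
Horizontal: T_left cos 65° = T_right cos 32°  →  T_left = 2.007 T_right.
Vertical: T_left sin 65° + T_right sin 32° = 196.
Substituting the horizontal relation into the vertical equation gives 2.349 T_right = 196, so T_right = 83.46 N.

T_right ≈ 83.5 N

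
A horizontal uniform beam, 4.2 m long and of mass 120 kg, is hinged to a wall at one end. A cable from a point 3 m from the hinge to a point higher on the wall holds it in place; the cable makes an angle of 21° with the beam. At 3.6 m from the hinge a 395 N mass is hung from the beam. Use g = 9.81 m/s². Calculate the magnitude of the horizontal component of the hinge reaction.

H_x ≈ 3380 N

Take torques about the hinge: T sin 21° · 3 = 120×9.81×2.1 + 395×3.6 = 3894.1 N·m.
So T = 3894.1 / (0.3584 × 3) = 3622.1 N.
ΣF_x = 0: H_x = T cos 21° = 3381.5 N.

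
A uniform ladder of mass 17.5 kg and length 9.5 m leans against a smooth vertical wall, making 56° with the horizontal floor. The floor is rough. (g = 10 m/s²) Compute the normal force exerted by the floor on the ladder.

ΣF_y = 0: N_floor = 17.5×10 = 175 N.

N_floor ≈ 175 N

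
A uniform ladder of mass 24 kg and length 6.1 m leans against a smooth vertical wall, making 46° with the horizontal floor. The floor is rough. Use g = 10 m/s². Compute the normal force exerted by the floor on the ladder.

N_floor ≈ 240 N

ΣF_y = 0: N_floor = 24×10 = 240 N.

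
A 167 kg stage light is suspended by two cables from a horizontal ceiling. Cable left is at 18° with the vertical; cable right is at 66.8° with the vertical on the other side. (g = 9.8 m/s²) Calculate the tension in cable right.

T_right ≈ 508 N

Angles from the horizontal: cable left is 90° − 18° = 72°, cable right is 90° − 66.8° = 23.2°.
Weight W = 167 × 9.8 = 1637 N acts straight down.
Horizontal: T_left cos 72° = T_right cos 23.2°  →  T_left = 2.974 T_right.
Vertical: T_left sin 72° + T_right sin 23.2° = 1637.
Substituting the horizontal relation into the vertical equation gives 3.223 T_right = 1637, so T_right = 507.8 N.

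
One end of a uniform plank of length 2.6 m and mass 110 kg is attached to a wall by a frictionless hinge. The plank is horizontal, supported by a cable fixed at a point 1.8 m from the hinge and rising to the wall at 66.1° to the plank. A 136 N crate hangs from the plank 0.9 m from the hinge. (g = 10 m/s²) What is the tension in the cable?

T ≈ 943 N

Take torques about the hinge: T sin 66.1° · 1.8 = 110×10×1.3 + 136×0.9 = 1552.4 N·m.
So T = 1552.4 / (0.9143 × 1.8) = 943.33 N.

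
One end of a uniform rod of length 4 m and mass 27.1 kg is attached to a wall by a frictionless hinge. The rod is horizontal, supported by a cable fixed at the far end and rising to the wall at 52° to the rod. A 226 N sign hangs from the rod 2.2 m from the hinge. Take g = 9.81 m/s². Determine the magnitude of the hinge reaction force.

|H| ≈ 309 N

Take torques about the hinge: T sin 52° · 4 = 27.1×9.81×2 + 226×2.2 = 1028.9 N·m.
So T = 1028.9 / (0.7880 × 4) = 326.42 N.
ΣF_x = 0: H_x = T cos 52° = 200.97 N.
ΣF_y = 0: H_y = (27.1×9.81 + 226) − T sin 52° = 491.85 − 257.23 = 234.63 N.
|H| = √(H_x² + H_y²) = √((200.97)² + (234.63)²) = 308.93 N.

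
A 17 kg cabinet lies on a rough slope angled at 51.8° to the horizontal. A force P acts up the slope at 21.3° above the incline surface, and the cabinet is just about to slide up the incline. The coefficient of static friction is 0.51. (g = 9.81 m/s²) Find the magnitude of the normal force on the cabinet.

On the verge of sliding up the incline, friction equals μN and acts down the slope.
Perpendicular: N + P sin 21.3° = W cos 51.8° = 103.1 N.
Along incline: P cos 21.3° = W sin 51.8° + μN  with W sin 51.8° = 131.1 N.
Solving the pair for P and N: P = 164.4 N, N = 43.4 N (and f = μN = 22.14 N).

N ≈ 43.4 N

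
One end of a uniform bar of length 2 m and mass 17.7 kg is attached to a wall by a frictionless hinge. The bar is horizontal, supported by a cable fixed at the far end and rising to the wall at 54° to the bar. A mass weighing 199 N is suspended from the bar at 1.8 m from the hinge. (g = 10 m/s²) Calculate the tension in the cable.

T ≈ 331 N

Take torques about the hinge: T sin 54° · 2 = 17.7×10×1 + 199×1.8 = 535.2 N·m.
So T = 535.2 / (0.8090 × 2) = 330.77 N.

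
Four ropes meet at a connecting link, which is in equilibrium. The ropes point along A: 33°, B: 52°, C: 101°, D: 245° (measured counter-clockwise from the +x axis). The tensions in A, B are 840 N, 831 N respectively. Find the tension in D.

Resolve: ΣF_x = 840 cos 33° + 831 cos 52° + T_C cos 101° + T_D cos 245° = 0.
        ΣF_y = 840 sin 33° + 831 sin 52° + T_C sin 101° + T_D sin 245° = 0.
The known terms sum to (1216, 1112) N, so -0.1908 T_C − 0.4226 T_D = -1216 and 0.9816 T_C − 0.9063 T_D = -1112.
Solving simultaneously: T_C = 1075 N, T_D = 2392 N.

T_D ≈ 2390 N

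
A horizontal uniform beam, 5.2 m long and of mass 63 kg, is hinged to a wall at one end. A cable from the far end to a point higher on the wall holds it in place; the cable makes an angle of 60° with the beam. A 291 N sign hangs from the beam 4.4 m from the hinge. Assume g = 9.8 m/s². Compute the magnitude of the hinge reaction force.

|H| ≈ 477 N

Take torques about the hinge: T sin 60° · 5.2 = 63×9.8×2.6 + 291×4.4 = 2885.6 N·m.
So T = 2885.6 / (0.8660 × 5.2) = 640.78 N.
ΣF_x = 0: H_x = T cos 60° = 320.39 N.
ΣF_y = 0: H_y = (63×9.8 + 291) − T sin 60° = 908.4 − 554.93 = 353.47 N.
|H| = √(H_x² + H_y²) = √((320.39)² + (353.47)²) = 477.06 N.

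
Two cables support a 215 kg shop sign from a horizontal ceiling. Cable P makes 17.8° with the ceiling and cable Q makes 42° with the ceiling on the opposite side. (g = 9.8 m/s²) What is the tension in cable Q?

Weight W = 215 × 9.8 = 2107 N acts straight down.
Horizontal: T_P cos 17.8° = T_Q cos 42°  →  T_P = 0.7805 T_Q.
Vertical: T_P sin 17.8° + T_Q sin 42° = 2107.
Substituting the horizontal relation into the vertical equation gives 0.9077 T_Q = 2107, so T_Q = 2321 N.

T_Q ≈ 2320 N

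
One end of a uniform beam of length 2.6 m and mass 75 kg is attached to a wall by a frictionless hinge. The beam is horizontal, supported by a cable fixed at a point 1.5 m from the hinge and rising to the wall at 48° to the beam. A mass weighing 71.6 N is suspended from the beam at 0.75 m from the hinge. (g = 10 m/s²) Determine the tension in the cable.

Take torques about the hinge: T sin 48° · 1.5 = 75×10×1.3 + 71.6×0.75 = 1028.7 N·m.
So T = 1028.7 / (0.7431 × 1.5) = 922.83 N.

T ≈ 923 N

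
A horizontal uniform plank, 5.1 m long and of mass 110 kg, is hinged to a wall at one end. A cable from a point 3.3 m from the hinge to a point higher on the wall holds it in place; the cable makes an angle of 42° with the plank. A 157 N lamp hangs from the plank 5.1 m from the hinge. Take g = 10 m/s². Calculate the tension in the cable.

T ≈ 1630 N

Take torques about the hinge: T sin 42° · 3.3 = 110×10×2.55 + 157×5.1 = 3605.7 N·m.
So T = 3605.7 / (0.6691 × 3.3) = 1632.9 N.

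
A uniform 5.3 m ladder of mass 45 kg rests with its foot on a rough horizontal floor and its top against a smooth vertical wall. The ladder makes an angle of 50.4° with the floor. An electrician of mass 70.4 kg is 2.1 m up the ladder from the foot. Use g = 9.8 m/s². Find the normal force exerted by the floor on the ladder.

ΣF_y = 0: N_floor = 45×9.8 + 70.4×9.8 = 1130.9 N.

N_floor ≈ 1130 N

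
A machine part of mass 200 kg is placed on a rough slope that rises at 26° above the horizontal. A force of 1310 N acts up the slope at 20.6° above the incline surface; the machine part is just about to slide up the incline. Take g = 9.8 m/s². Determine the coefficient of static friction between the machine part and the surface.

On the verge of sliding up the incline, friction is at its maximum μN and acts down the slope.
Perpendicular to incline: N = W cos 26° − P sin 20.6° = 1762 − 460.9 = 1301 N.
Along incline: P cos 20.6° − μN = W sin 26° → μ = −(W sin 26° − P cos 20.6°) / N = 0.2822.

μ ≈ 0.282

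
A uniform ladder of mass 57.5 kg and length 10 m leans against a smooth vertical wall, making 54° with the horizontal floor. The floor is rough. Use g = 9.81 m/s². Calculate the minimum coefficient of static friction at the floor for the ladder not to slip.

ΣF_y = 0: N_floor = 57.5×9.81 = 564.08 N.
Torques about the foot: N_wall · 10 sin 54° = 57.5×9.81×5 cos 54° → N_wall = 204.91 N.
ΣF_x = 0: f_floor = N_wall = 204.91 N.
μ_min = f_floor / N_floor = 204.91 / 564.08 = 0.3633.

μ_min ≈ 0.363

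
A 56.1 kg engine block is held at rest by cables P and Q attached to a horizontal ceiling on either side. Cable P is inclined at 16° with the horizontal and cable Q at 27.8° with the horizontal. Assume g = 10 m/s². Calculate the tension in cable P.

Weight W = 56.1 × 10 = 561 N acts straight down.
Horizontal: T_P cos 16° = T_Q cos 27.8°  →  T_Q = 1.087 T_P.
Vertical: T_P sin 16° + T_Q sin 27.8° = 561.
Substituting the horizontal relation into the vertical equation gives 0.7825 T_P = 561, so T_P = 717 N.

T_P ≈ 717 N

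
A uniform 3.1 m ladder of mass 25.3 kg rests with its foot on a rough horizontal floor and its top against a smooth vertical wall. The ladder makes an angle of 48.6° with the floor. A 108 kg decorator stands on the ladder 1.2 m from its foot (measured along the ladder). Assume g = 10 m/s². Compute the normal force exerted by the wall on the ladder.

Torques about the foot: N_wall · 3.1 sin 48.6° = 25.3×10×1.55 cos 48.6° + 108×10×1.2 cos 48.6° → N_wall = 480.1 N.

N_wall ≈ 480 N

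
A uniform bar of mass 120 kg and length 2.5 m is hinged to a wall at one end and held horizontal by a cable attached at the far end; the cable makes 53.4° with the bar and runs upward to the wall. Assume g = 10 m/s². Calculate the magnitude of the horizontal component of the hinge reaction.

Take torques about the hinge: T sin 53.4° · 2.5 = 120×10×1.25 = 1500 N·m.
So T = 1500 / (0.8028 × 2.5) = 747.37 N.
ΣF_x = 0: H_x = T cos 53.4° = 445.6 N.

H_x ≈ 446 N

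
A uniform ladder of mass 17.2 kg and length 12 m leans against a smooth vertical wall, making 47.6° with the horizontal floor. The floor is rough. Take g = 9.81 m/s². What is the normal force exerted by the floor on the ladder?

N_floor ≈ 169 N

ΣF_y = 0: N_floor = 17.2×9.81 = 168.73 N.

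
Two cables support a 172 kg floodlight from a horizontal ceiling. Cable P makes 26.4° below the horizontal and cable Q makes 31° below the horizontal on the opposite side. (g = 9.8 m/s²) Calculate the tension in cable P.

Weight W = 172 × 9.8 = 1686 N acts straight down.
Horizontal: T_P cos 26.4° = T_Q cos 31°  →  T_Q = 1.045 T_P.
Vertical: T_P sin 26.4° + T_Q sin 31° = 1686.
Substituting the horizontal relation into the vertical equation gives 0.9828 T_P = 1686, so T_P = 1715 N.

T_P ≈ 1720 N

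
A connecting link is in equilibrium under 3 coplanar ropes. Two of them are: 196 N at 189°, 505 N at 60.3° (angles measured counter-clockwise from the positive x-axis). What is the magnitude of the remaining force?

F ≈ 412 N

Sum the known components: ΣF_x = 56.62 N, ΣF_y = 408 N.
For equilibrium the remaining force must supply (−ΣF_x, −ΣF_y) = (-56.62, -408) N.
Magnitude = √((-56.62)² + (-408)²) = 411.9 N; direction = atan2(-408, -56.62) = 262.1°.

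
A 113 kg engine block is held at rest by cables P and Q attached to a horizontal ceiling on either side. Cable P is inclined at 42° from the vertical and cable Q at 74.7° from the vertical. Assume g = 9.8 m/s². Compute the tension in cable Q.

T_Q ≈ 829 N

Angles from the horizontal: cable P is 90° − 42° = 48°, cable Q is 90° − 74.7° = 15.3°.
Weight W = 113 × 9.8 = 1107 N acts straight down.
Horizontal: T_P cos 48° = T_Q cos 15.3°  →  T_P = 1.442 T_Q.
Vertical: T_P sin 48° + T_Q sin 15.3° = 1107.
Substituting the horizontal relation into the vertical equation gives 1.335 T_Q = 1107, so T_Q = 829.4 N.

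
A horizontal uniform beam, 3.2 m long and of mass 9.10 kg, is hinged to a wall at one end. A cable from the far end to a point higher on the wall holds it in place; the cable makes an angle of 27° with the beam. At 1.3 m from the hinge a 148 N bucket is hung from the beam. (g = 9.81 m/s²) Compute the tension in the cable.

T ≈ 231 N

Take torques about the hinge: T sin 27° · 3.2 = 9.10×9.81×1.6 + 148×1.3 = 335.23 N·m.
So T = 335.23 / (0.4540 × 3.2) = 230.75 N.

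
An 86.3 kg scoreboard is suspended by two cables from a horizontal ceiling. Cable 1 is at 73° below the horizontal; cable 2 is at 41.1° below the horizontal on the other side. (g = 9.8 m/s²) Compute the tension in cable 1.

T_1 ≈ 698 N

Weight W = 86.3 × 9.8 = 845.7 N acts straight down.
Horizontal: T_1 cos 73° = T_2 cos 41.1°  →  T_2 = 0.388 T_1.
Vertical: T_1 sin 73° + T_2 sin 41.1° = 845.7.
Substituting the horizontal relation into the vertical equation gives 1.211 T_1 = 845.7, so T_1 = 698.2 N.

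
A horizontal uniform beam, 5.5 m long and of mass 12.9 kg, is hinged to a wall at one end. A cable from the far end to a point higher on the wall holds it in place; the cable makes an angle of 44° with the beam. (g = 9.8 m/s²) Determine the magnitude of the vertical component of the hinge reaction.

Take torques about the hinge: T sin 44° · 5.5 = 12.9×9.8×2.75 = 347.66 N·m.
So T = 347.66 / (0.6947 × 5.5) = 90.994 N.
ΣF_y = 0: H_y = (12.9×9.8) − T sin 44° = 126.42 − 63.21 = 63.21 N.

|H_y| ≈ 63.2 N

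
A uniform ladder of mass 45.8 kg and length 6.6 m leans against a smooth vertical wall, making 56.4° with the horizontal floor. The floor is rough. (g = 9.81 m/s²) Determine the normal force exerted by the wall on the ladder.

N_wall ≈ 149 N

Torques about the foot: N_wall · 6.6 sin 56.4° = 45.8×9.81×3.3 cos 56.4° → N_wall = 149.26 N.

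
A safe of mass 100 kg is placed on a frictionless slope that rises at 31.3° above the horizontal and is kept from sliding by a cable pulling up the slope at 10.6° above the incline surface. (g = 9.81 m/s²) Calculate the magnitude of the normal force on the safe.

N ≈ 743 N

Take axes along and perpendicular to the incline. Weight components: W sin 31.3° = 509.6 N down-slope, W cos 31.3° = 838.2 N into the surface.
Along incline: T cos 10.6° = W sin 31.3° → T = 518.5 N.
Perpendicular: N = W cos 31.3° − T sin 10.6° = 742.8 N.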